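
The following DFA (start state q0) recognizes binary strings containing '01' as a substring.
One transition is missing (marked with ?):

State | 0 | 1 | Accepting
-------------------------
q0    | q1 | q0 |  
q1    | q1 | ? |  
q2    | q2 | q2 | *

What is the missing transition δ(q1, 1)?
q2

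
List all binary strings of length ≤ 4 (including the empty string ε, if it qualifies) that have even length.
Checking every binary string of length 0 to 4:
  Length 0: accepted: ε | rejected: (none)
  Length 1: accepted: (none) | rejected: 0, 1
  Length 2: accepted: 00, 01, 10, 11 | rejected: (none)
  Length 3: accepted: (none) | rejected: 000, 001, 010, 011, 100, 101, 110, 111
  Length 4: accepted: 0000, 0001, 0010, 0011, 0100, 0101, 0110, 0111, 1000, 1001, 1010, 1011, 1100, 1101, 1110, 1111 | rejected: (none)
Total: 21 string(s).

Final answer: ε, 00, 01, 10, 11, 0000, 0001, 0010, 0011, 0100, 0101, 0110, 0111, 1000, 1001, 1010, 1011, 1100, 1101, 1110, 1111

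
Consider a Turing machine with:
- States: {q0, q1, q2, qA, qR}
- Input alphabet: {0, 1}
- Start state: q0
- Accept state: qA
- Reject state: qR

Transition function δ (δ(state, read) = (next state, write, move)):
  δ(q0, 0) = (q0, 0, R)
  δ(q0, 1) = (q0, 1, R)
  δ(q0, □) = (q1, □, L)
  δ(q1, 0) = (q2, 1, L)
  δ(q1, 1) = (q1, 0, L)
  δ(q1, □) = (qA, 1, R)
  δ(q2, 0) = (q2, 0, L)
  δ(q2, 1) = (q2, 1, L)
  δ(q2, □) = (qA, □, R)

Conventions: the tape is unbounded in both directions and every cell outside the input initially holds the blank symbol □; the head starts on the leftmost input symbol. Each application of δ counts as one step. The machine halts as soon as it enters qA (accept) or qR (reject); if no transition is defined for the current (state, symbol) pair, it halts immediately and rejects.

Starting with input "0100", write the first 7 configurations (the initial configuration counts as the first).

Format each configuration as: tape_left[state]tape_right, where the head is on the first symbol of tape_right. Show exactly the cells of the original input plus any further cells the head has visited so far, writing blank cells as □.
Step 0: [q0]0100 (head at position 0)
Step 1: δ(q0, 0) = (q0, 0, R)  ⊢  0[q0]100 (head at position 1)
Step 2: δ(q0, 1) = (q0, 1, R)  ⊢  01[q0]00 (head at position 2)
Step 3: δ(q0, 0) = (q0, 0, R)  ⊢  010[q0]0 (head at position 3)
Step 4: δ(q0, 0) = (q0, 0, R)  ⊢  0100[q0]□ (head at position 4)
Step 5: δ(q0, □) = (q1, □, L)  ⊢  010[q1]0□ (head at position 3)
Step 6: δ(q1, 0) = (q2, 1, L)  ⊢  01[q2]01□ (head at position 2)

Final answer: [q0]0100 ⊢ 0[q0]100 ⊢ 01[q0]00 ⊢ 010[q0]0 ⊢ 0100[q0]□ ⊢ 010[q1]0□ ⊢ 01[q2]01□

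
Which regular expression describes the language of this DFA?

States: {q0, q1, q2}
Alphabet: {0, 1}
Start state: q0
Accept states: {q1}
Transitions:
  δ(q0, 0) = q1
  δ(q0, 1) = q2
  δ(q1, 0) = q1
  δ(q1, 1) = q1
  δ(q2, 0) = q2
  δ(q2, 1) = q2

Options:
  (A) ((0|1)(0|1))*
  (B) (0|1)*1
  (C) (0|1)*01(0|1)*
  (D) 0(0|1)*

Testing sample strings against the DFA:
  '01' -> accepted
  '11' -> rejected
  '00' -> accepted
  '11' -> rejected
Checking each option for a counterexample:
  (A) ((0|1)(0|1))*: ε is rejected by the DFA but matches the regex → eliminated
  (B) (0|1)*1: '0' is accepted by the DFA but does not match the regex → eliminated
  (C) (0|1)*01(0|1)*: '0' is accepted by the DFA but does not match the regex → eliminated
  (D) 0(0|1)*: agrees with the DFA on all strings of length ≤ 4
Only (D) 0(0|1)* is consistent with the DFA.

Final answer: (D) 0(0|1)*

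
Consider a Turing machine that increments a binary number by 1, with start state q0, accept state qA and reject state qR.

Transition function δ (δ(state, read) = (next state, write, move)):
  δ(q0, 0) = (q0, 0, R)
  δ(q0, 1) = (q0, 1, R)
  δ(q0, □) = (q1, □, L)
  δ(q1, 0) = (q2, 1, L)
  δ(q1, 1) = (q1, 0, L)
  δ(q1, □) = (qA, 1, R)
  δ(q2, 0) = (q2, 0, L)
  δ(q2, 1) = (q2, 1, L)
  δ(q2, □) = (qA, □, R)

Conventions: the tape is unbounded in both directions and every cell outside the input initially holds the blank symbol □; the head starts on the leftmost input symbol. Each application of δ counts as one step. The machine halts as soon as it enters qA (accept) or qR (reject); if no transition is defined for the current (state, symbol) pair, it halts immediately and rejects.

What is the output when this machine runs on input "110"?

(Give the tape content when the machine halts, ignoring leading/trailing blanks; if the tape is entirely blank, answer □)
Step 0: [q0]110 (head at position 0)
Step 1: δ(q0, 1) = (q0, 1, R)  ⊢  1[q0]10 (head at position 1)
Step 2: δ(q0, 1) = (q0, 1, R)  ⊢  11[q0]0 (head at position 2)
Step 3: δ(q0, 0) = (q0, 0, R)  ⊢  110[q0]□ (head at position 3)
Step 4: δ(q0, □) = (q1, □, L)  ⊢  11[q1]0□ (head at position 2)
Step 5: δ(q1, 0) = (q2, 1, L)  ⊢  1[q2]11□ (head at position 1)
Step 6: δ(q2, 1) = (q2, 1, L)  ⊢  [q2]111□ (head at position 0)
Step 7: δ(q2, 1) = (q2, 1, L)  ⊢  [q2]□111□ (head at position -1)
Step 8: δ(q2, □) = (qA, □, R)  ⊢  □[qA]111□ (head at position 0)
The machine is in qA, so it halts and accepts.
Tape content when halted (ignoring surrounding blanks): 111

Final answer: Output: 111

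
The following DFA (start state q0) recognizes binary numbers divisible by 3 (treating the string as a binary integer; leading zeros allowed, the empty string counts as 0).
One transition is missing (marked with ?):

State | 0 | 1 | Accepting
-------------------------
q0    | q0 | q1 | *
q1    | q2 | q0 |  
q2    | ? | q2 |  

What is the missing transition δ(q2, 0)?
q1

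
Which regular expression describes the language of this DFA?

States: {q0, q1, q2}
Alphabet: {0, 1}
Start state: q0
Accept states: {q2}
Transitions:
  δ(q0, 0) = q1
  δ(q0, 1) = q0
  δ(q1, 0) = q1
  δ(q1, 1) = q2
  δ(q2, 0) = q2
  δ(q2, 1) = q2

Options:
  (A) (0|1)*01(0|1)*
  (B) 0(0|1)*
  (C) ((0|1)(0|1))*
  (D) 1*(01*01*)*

Testing sample strings against the DFA:
  '10100' -> accepted
  '110' -> rejected
  '1110' -> rejected
  '101' -> accepted
Checking each option for a counterexample:
  (A) (0|1)*01(0|1)*: agrees with the DFA on all strings of length ≤ 4
  (B) 0(0|1)*: '0' is rejected by the DFA but matches the regex → eliminated
  (C) ((0|1)(0|1))*: ε is rejected by the DFA but matches the regex → eliminated
  (D) 1*(01*01*)*: ε is rejected by the DFA but matches the regex → eliminated
Only (A) (0|1)*01(0|1)* is consistent with the DFA.

Final answer: (A) (0|1)*01(0|1)*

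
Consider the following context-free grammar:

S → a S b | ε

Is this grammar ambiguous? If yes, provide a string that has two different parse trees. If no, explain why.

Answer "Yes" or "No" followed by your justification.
At every step exactly one production applies: if the remaining string to generate is non-empty it starts with a and ends with b, forcing S → a S b; if it is empty, S → ε is forced. Hence each string a^n b^n has exactly one derivation (S → a S b applied n times, then S → ε) and one parse tree.

Final answer: No - the grammar is unambiguous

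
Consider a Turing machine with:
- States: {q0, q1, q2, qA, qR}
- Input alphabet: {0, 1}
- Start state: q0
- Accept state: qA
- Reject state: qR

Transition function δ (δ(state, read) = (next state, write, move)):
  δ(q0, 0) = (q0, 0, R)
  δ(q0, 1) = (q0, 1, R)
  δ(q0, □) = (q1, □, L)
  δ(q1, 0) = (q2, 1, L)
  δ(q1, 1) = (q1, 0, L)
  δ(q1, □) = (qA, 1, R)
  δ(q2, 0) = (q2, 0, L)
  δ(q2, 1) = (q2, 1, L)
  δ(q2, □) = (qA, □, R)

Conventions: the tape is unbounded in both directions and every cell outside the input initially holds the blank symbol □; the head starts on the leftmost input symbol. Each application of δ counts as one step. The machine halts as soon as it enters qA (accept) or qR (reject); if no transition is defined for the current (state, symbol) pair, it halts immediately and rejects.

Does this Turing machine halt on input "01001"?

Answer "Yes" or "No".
Step 0: [q0]01001 (head at position 0)
Step 1: δ(q0, 0) = (q0, 0, R)  ⊢  0[q0]1001 (head at position 1)
Step 2: δ(q0, 1) = (q0, 1, R)  ⊢  01[q0]001 (head at position 2)
Step 3: δ(q0, 0) = (q0, 0, R)  ⊢  010[q0]01 (head at position 3)
Step 4: δ(q0, 0) = (q0, 0, R)  ⊢  0100[q0]1 (head at position 4)
Step 5: δ(q0, 1) = (q0, 1, R)  ⊢  01001[q0]□ (head at position 5)
Step 6: δ(q0, □) = (q1, □, L)  ⊢  0100[q1]1□ (head at position 4)
Step 7: δ(q1, 1) = (q1, 0, L)  ⊢  010[q1]00□ (head at position 3)
Step 8: δ(q1, 0) = (q2, 1, L)  ⊢  01[q2]010□ (head at position 2)
Step 9: δ(q2, 0) = (q2, 0, L)  ⊢  0[q2]1010□ (head at position 1)
Step 10: δ(q2, 1) = (q2, 1, L)  ⊢  [q2]01010□ (head at position 0)
Step 11: δ(q2, 0) = (q2, 0, L)  ⊢  [q2]□01010□ (head at position -1)
Step 12: δ(q2, □) = (qA, □, R)  ⊢  □[qA]01010□ (head at position 0)
The machine is in qA, so it halts and accepts.
It halts after 12 steps.

Final answer: Yes - halts after 12 steps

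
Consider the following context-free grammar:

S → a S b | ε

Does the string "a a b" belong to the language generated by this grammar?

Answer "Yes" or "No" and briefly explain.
Every derivation applies S → a S b some number n of times and then S → ε, producing a^n b^n with equally many a's and b's. The string a a b has two a's but only one b, so it cannot be derived.

Final answer: No - no valid derivation exists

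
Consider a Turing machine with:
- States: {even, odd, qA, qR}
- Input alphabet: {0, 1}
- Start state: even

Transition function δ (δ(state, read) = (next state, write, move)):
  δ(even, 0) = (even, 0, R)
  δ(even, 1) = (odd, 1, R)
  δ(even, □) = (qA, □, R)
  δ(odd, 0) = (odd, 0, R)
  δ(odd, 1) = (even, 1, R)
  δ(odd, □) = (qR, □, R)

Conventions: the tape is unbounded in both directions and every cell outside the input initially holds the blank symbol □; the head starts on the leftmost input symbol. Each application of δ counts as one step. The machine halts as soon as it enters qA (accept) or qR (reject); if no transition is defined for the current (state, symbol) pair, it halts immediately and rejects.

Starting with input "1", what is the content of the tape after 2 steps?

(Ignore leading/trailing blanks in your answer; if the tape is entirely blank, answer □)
Step 0: [even]1 (head at position 0)
Step 1: δ(even, 1) = (odd, 1, R)  ⊢  1[odd]□ (head at position 1)
Step 2: δ(odd, □) = (qR, □, R)  ⊢  1□[qR]□ (head at position 2)
Tape after 2 steps (ignoring surrounding blanks): 1

Final answer: Tape: 1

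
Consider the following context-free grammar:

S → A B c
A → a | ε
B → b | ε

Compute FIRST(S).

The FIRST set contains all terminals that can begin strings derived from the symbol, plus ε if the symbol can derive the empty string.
FIRST(A) = {a, ε} (A → a | ε) and FIRST(B) = {b, ε} (B → b | ε).
For S → A B c: add FIRST(A) minus ε = {a}; A is nullable, so also add FIRST(B) minus ε = {b}; B is nullable too, so also add FIRST(c) = {c}. The terminal c is never erased, so S is not nullable and ε is not included.
FIRST(S) = {a, b, c}.

Final answer: {a, b, c}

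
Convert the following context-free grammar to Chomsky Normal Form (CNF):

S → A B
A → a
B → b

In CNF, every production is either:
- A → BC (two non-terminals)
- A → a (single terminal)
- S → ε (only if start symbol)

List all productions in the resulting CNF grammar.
The grammar has no ε-productions or unit productions to eliminate.
S → A B is already in CNF (two non-terminals) – keep it.
A → a is already in CNF (single terminal) – keep it.
B → b is already in CNF (single terminal) – keep it.
Resulting CNF grammar (3 productions): A → a; B → b; S → A B

Final answer: A → a; B → b; S → A B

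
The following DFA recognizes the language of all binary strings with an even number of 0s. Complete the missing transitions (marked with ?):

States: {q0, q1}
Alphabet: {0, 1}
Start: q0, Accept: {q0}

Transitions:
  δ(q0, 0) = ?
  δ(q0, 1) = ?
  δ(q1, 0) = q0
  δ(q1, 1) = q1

What each state remembers (consistent with the given transitions and accept states):
  q0: an even number of 0s has been read so far
  q1: an odd number of 0s has been read so far
Filling in the missing entries:
  δ(q0, 0): in q0 (an even number of 0s has been read so far), after reading 0 we have: an odd number of 0s has been read so far → q1
  δ(q0, 1): in q0 (an even number of 0s has been read so far), after reading 1 we have: an even number of 0s has been read so far → q0

Final answer: δ(q0, 0) = q1; δ(q0, 1) = q0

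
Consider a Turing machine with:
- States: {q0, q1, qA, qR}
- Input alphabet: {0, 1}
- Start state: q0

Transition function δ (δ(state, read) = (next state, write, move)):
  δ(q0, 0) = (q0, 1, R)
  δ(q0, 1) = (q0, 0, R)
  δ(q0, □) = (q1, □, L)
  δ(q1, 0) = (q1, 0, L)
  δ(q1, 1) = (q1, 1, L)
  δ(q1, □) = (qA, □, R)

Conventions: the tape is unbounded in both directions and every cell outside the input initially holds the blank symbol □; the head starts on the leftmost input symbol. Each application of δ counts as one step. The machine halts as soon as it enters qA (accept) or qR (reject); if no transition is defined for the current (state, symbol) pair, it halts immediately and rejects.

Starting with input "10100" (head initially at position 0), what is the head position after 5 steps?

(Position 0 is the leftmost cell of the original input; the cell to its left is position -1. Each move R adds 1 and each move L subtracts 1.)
Step 0: [q0]10100 (head at position 0)
Step 1: δ(q0, 1) = (q0, 0, R)  ⊢  0[q0]0100 (head at position 1)
Step 2: δ(q0, 0) = (q0, 1, R)  ⊢  01[q0]100 (head at position 2)
Step 3: δ(q0, 1) = (q0, 0, R)  ⊢  010[q0]00 (head at position 3)
Step 4: δ(q0, 0) = (q0, 1, R)  ⊢  0101[q0]0 (head at position 4)
Step 5: δ(q0, 0) = (q0, 1, R)  ⊢  01011[q0]□ (head at position 5)
Head position after 5 steps: 5

Final answer: Position 5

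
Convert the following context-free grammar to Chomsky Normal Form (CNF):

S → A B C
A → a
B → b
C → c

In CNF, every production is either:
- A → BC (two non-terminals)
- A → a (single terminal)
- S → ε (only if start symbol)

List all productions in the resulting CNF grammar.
The grammar has no ε-productions or unit productions to eliminate.
A → a is already in CNF (single terminal) – keep it.
B → b is already in CNF (single terminal) – keep it.
C → c is already in CNF (single terminal) – keep it.
S → A B C has 3 symbols on the right: break it into binary productions S → A X0, X0 → B C.
Resulting CNF grammar (5 productions): A → a; B → b; C → c; S → A X0; X0 → B C

Final answer: A → a; B → b; C → c; S → A X0; X0 → B C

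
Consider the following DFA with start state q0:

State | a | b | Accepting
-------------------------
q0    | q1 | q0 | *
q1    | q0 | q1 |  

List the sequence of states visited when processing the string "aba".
q0 → q1 → q1 → q0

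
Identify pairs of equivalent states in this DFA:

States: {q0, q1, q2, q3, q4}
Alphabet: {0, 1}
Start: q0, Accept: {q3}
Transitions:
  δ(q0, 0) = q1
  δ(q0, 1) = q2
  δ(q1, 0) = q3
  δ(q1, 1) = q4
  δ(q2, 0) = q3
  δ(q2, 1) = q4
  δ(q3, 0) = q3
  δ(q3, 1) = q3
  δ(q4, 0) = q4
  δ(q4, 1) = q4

Using the table-filling algorithm:
Round 0 – mark pairs where exactly one state is accepting: (q0,q3), (q1,q3), (q2,q3), (q3,q4)
Round 1 – newly marked: (q0,q1) [on 0: q1 vs q3, already marked]; (q0,q2) [on 0: q1 vs q3, already marked]; (q1,q4) [on 0: q3 vs q4, already marked]; (q2,q4) [on 0: q3 vs q4, already marked]
Round 2 – newly marked: (q0,q4) [on 0: q1 vs q4, already marked]
No further pairs can be marked.
(q1, q2) unmarked: δ(q1,0)=q3, δ(q2,0)=q3; δ(q1,1)=q4, δ(q2,1)=q4 → equivalent
Equivalent pairs: (q1, q2)

Final answer: Equivalent pairs: (q1, q2)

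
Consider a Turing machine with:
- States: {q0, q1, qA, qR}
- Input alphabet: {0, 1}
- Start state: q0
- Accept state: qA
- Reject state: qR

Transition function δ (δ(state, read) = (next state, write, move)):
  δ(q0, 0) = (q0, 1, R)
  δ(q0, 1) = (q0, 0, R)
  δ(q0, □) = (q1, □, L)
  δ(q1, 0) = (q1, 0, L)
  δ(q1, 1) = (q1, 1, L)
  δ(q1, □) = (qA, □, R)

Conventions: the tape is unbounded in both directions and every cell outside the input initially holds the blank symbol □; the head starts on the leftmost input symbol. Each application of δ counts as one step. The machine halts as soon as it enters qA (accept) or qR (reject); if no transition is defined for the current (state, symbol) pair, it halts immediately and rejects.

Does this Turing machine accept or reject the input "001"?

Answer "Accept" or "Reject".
Step 0: [q0]001 (head at position 0)
Step 1: δ(q0, 0) = (q0, 1, R)  ⊢  1[q0]01 (head at position 1)
Step 2: δ(q0, 0) = (q0, 1, R)  ⊢  11[q0]1 (head at position 2)
Step 3: δ(q0, 1) = (q0, 0, R)  ⊢  110[q0]□ (head at position 3)
Step 4: δ(q0, □) = (q1, □, L)  ⊢  11[q1]0□ (head at position 2)
Step 5: δ(q1, 0) = (q1, 0, L)  ⊢  1[q1]10□ (head at position 1)
Step 6: δ(q1, 1) = (q1, 1, L)  ⊢  [q1]110□ (head at position 0)
Step 7: δ(q1, 1) = (q1, 1, L)  ⊢  [q1]□110□ (head at position -1)
Step 8: δ(q1, □) = (qA, □, R)  ⊢  □[qA]110□ (head at position 0)
The machine is in qA, so it halts and accepts.

Final answer: Accept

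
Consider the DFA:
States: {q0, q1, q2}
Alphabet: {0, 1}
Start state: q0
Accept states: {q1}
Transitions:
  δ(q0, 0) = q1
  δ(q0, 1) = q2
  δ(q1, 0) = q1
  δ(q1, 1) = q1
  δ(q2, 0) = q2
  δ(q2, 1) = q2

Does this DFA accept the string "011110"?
Processing string "011110":
  q0 --0--> q1
  q1 --1--> q1
  q1 --1--> q1
  q1 --1--> q1
  q1 --1--> q1
  q1 --0--> q1
Final state: q1
Accept states: {q1}
q1 is an accept state, so the string is accepted.

Final answer: Yes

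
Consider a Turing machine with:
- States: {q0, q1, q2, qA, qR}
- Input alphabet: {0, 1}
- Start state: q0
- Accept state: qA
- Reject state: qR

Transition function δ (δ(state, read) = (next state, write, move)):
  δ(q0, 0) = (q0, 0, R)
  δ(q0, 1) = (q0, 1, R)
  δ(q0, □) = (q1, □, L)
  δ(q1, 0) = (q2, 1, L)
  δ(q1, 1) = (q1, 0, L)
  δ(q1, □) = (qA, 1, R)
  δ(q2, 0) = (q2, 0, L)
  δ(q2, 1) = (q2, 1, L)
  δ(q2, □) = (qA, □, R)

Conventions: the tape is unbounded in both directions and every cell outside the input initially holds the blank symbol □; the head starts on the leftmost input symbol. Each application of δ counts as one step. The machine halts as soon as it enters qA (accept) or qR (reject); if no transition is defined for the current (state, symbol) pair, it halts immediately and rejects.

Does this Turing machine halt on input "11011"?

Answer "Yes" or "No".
Step 0: [q0]11011 (head at position 0)
Step 1: δ(q0, 1) = (q0, 1, R)  ⊢  1[q0]1011 (head at position 1)
Step 2: δ(q0, 1) = (q0, 1, R)  ⊢  11[q0]011 (head at position 2)
Step 3: δ(q0, 0) = (q0, 0, R)  ⊢  110[q0]11 (head at position 3)
Step 4: δ(q0, 1) = (q0, 1, R)  ⊢  1101[q0]1 (head at position 4)
Step 5: δ(q0, 1) = (q0, 1, R)  ⊢  11011[q0]□ (head at position 5)
Step 6: δ(q0, □) = (q1, □, L)  ⊢  1101[q1]1□ (head at position 4)
Step 7: δ(q1, 1) = (q1, 0, L)  ⊢  110[q1]10□ (head at position 3)
Step 8: δ(q1, 1) = (q1, 0, L)  ⊢  11[q1]000□ (head at position 2)
Step 9: δ(q1, 0) = (q2, 1, L)  ⊢  1[q2]1100□ (head at position 1)
Step 10: δ(q2, 1) = (q2, 1, L)  ⊢  [q2]11100□ (head at position 0)
Step 11: δ(q2, 1) = (q2, 1, L)  ⊢  [q2]□11100□ (head at position -1)
Step 12: δ(q2, □) = (qA, □, R)  ⊢  □[qA]11100□ (head at position 0)
The machine is in qA, so it halts and accepts.
It halts after 12 steps.

Final answer: Yes - halts after 12 steps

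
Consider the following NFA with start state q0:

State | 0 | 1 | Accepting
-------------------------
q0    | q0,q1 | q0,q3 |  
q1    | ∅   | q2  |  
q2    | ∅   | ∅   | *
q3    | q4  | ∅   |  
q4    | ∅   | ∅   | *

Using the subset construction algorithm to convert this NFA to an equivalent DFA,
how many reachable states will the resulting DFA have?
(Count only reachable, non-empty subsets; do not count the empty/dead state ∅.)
Start subset: {q0}
{q0}: on 0 → {q0, q1}, on 1 → {q0, q3}
{q0, q1}: on 0 → {q0, q1}, on 1 → {q0, q2, q3}
{q0, q3}: on 0 → {q0, q1, q4}, on 1 → {q0, q3}
{q0, q2, q3}: on 0 → {q0, q1, q4}, on 1 → {q0, q3}
{q0, q1, q4}: on 0 → {q0, q1}, on 1 → {q0, q2, q3}
Reachable non-empty subsets: {q0}, {q0, q1}, {q0, q3}, {q0, q2, q3}, {q0, q1, q4} — 5 in total.

Final answer: 5 states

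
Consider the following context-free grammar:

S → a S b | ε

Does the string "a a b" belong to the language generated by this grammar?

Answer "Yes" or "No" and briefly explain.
Every derivation applies S → a S b some number n of times and then S → ε, producing a^n b^n with equally many a's and b's. The string a a b has two a's but only one b, so it cannot be derived.

Final answer: No - no valid derivation exists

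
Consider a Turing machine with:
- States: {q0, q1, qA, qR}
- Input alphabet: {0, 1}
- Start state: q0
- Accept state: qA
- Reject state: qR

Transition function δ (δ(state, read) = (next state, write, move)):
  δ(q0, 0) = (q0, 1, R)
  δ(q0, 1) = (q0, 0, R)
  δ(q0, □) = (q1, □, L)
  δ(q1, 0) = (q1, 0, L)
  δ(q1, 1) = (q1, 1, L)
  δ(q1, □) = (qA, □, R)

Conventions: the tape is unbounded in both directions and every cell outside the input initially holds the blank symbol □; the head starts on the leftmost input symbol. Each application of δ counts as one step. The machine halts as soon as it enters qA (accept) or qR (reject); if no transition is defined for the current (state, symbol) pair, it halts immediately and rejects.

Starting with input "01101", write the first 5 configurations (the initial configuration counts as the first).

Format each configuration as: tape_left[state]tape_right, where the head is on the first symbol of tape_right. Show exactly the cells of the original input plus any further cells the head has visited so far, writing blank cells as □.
Step 0: [q0]01101 (head at position 0)
Step 1: δ(q0, 0) = (q0, 1, R)  ⊢  1[q0]1101 (head at position 1)
Step 2: δ(q0, 1) = (q0, 0, R)  ⊢  10[q0]101 (head at position 2)
Step 3: δ(q0, 1) = (q0, 0, R)  ⊢  100[q0]01 (head at position 3)
Step 4: δ(q0, 0) = (q0, 1, R)  ⊢  1001[q0]1 (head at position 4)

Final answer: [q0]01101 ⊢ 1[q0]1101 ⊢ 10[q0]101 ⊢ 100[q0]01 ⊢ 1001[q0]1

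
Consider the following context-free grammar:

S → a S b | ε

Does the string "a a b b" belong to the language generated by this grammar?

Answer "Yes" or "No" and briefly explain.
A derivation exists: S ⇒ a S b ⇒ a a S b b ⇒ a a b b (using S → a S b twice, then S → ε).

Final answer: Yes - a valid derivation exists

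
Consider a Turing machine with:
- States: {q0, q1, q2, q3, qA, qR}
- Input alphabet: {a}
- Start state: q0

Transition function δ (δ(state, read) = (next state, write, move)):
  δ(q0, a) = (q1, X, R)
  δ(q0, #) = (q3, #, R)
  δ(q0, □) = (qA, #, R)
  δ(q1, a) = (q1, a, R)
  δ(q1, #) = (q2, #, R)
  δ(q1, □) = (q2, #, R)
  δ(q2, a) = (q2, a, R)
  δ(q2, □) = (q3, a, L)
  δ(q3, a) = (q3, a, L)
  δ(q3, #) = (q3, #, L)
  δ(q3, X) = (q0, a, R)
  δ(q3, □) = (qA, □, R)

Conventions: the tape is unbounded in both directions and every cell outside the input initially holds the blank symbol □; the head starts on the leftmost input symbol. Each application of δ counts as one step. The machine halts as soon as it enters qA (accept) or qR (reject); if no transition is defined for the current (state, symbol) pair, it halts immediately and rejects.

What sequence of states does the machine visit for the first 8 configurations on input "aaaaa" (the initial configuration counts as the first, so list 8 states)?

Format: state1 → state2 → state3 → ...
Step 0: [q0]aaaaa (head at position 0)
Step 1: δ(q0, a) = (q1, X, R)  ⊢  X[q1]aaaa (head at position 1)
Step 2: δ(q1, a) = (q1, a, R)  ⊢  Xa[q1]aaa (head at position 2)
Step 3: δ(q1, a) = (q1, a, R)  ⊢  Xaa[q1]aa (head at position 3)
Step 4: δ(q1, a) = (q1, a, R)  ⊢  Xaaa[q1]a (head at position 4)
Step 5: δ(q1, a) = (q1, a, R)  ⊢  Xaaaa[q1]□ (head at position 5)
Step 6: δ(q1, □) = (q2, #, R)  ⊢  Xaaaa#[q2]□ (head at position 6)
Step 7: δ(q2, □) = (q3, a, L)  ⊢  Xaaaa[q3]#a (head at position 5)
Reading off the states of these 8 configurations: q0 → q1 → q1 → q1 → q1 → q1 → q2 → q3

Final answer: q0 → q1 → q1 → q1 → q1 → q1 → q2 → q3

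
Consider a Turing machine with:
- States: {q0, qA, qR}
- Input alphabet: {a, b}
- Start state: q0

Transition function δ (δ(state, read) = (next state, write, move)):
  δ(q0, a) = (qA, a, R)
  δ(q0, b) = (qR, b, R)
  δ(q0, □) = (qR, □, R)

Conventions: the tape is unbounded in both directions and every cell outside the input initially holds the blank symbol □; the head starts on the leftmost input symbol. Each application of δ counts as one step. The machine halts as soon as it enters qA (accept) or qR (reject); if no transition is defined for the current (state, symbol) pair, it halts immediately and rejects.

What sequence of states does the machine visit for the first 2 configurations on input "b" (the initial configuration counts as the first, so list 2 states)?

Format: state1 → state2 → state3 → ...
Step 0: [q0]b (head at position 0)
Step 1: δ(q0, b) = (qR, b, R)  ⊢  b[qR]□ (head at position 1)
Reading off the states of these 2 configurations: q0 → qR

Final answer: q0 → qR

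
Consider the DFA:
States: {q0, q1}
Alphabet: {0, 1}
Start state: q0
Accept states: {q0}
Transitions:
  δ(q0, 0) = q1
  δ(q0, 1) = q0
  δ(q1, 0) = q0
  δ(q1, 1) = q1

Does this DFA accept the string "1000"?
Processing string "1000":
  q0 --1--> q0
  q0 --0--> q1
  q1 --0--> q0
  q0 --0--> q1
Final state: q1
Accept states: {q0}
q1 is not an accept state, so the string is rejected.

Final answer: No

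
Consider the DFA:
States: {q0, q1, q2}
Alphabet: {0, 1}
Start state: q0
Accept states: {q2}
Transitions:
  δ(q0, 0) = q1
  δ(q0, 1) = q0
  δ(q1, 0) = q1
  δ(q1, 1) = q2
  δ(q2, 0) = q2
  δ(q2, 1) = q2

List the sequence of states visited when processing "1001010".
Starting at q0
Read '1': q0 -> q0
Read '0': q0 -> q1
Read '0': q1 -> q1
Read '1': q1 -> q2
Read '0': q2 -> q2
Read '1': q2 -> q2
Read '0': q2 -> q2

Final answer: q0 -> q0 -> q1 -> q1 -> q2 -> q2 -> q2 -> q2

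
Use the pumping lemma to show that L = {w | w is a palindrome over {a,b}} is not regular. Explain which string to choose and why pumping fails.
Language: L = {w | w is a palindrome over {a,b}} (strings that read the same forwards and backwards)
Step 1: Assume for contradiction that L is regular, with pumping length p.
Step 2: Choose s = a^p b a^p. Then s ∈ L (it reads the same forwards and backwards) and |s| ≥ p.
Step 3: Consider any decomposition s = xyz with |xy| ≤ p and |y| > 0. Since |xy| ≤ p and the first p symbols of s are all a's, y = a^k for some k with 1 ≤ k ≤ p.
Step 4: Pumping up (i = 2): xy²z = a^(p+k) b a^p. Its reverse is a^p b a^(p+k) ≠ a^(p+k) b a^p (the single b is no longer in the middle), so xy²z is not a palindrome and xy²z ∉ L.
This contradicts the pumping lemma, so L is not regular.

Final answer: Choose s = a^p b a^p. Since |xy| ≤ p, y = a^k with k ≥ 1. Then xy²z = a^(p+k) b a^p is not a palindrome, so ∉ L.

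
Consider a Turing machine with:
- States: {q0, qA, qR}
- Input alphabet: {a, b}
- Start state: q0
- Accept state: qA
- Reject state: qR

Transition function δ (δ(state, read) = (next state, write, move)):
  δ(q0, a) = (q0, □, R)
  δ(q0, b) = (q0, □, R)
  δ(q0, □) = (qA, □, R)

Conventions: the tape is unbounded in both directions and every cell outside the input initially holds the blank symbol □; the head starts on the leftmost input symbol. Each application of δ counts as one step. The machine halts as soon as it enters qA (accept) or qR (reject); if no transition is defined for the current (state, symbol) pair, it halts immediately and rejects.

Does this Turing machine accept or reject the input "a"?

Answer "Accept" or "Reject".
Step 0: [q0]a (head at position 0)
Step 1: δ(q0, a) = (q0, □, R)  ⊢  □[q0]□ (head at position 1)
Step 2: δ(q0, □) = (qA, □, R)  ⊢  □□[qA]□ (head at position 2)
The machine is in qA, so it halts and accepts.

Final answer: Accept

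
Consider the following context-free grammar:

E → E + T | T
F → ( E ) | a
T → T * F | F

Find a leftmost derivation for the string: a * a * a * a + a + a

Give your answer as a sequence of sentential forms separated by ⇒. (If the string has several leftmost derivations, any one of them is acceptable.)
Start with E.
Step 1: the leftmost non-terminal is E; apply E → E + T:  E + T
Step 2: the leftmost non-terminal is E; apply E → E + T:  E + T + T
Step 3: the leftmost non-terminal is E; apply E → T:  T + T + T
Step 4: the leftmost non-terminal is T; apply T → T * F:  T * F + T + T
Step 5: the leftmost non-terminal is T; apply T → T * F:  T * F * F + T + T
Step 6: the leftmost non-terminal is T; apply T → T * F:  T * F * F * F + T + T
Step 7: the leftmost non-terminal is T; apply T → F:  F * F * F * F + T + T
Step 8: the leftmost non-terminal is F; apply F → a:  a * F * F * F + T + T
Step 9: the leftmost non-terminal is F; apply F → a:  a * a * F * F + T + T
Step 10: the leftmost non-terminal is F; apply F → a:  a * a * a * F + T + T
Step 11: the leftmost non-terminal is F; apply F → a:  a * a * a * a + T + T
Step 12: the leftmost non-terminal is T; apply T → F:  a * a * a * a + F + T
Step 13: the leftmost non-terminal is F; apply F → a:  a * a * a * a + a + T
Step 14: the leftmost non-terminal is T; apply T → F:  a * a * a * a + a + F
Step 15: the leftmost non-terminal is F; apply F → a:  a * a * a * a + a + a

Final answer: E ⇒ E + T ⇒ E + T + T ⇒ T + T + T ⇒ T * F + T + T ⇒ T * F * F + T + T ⇒ T * F * F * F + T + T ⇒ F * F * F * F + T + T ⇒ a * F * F * F + T + T ⇒ a * a * F * F + T + T ⇒ a * a * a * F + T + T ⇒ a * a * a * a + T + T ⇒ a * a * a * a + F + T ⇒ a * a * a * a + a + T ⇒ a * a * a * a + a + F ⇒ a * a * a * a + a + a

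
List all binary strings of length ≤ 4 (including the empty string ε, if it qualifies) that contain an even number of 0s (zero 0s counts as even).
Checking every binary string of length 0 to 4:
  Length 0: accepted: ε | rejected: (none)
  Length 1: accepted: 1 | rejected: 0
  Length 2: accepted: 00, 11 | rejected: 01, 10
  Length 3: accepted: 001, 010, 100, 111 | rejected: 000, 011, 101, 110
  Length 4: accepted: 0000, 0011, 0101, 0110, 1001, 1010, 1100, 1111 | rejected: 0001, 0010, 0100, 0111, 1000, 1011, 1101, 1110
Total: 16 string(s).

Final answer: ε, 1, 00, 11, 001, 010, 100, 111, 0000, 0011, 0101, 0110, 1001, 1010, 1100, 1111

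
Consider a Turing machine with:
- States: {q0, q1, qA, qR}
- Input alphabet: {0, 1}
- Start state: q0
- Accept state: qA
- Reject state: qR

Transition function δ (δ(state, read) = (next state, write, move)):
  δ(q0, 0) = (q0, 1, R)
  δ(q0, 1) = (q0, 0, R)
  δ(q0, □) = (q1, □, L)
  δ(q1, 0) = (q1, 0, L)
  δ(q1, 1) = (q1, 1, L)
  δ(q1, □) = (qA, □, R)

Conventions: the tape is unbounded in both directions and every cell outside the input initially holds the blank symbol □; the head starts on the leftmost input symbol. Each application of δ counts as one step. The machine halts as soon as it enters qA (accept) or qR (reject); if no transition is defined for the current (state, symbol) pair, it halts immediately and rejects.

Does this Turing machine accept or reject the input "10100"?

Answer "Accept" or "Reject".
Step 0: [q0]10100 (head at position 0)
Step 1: δ(q0, 1) = (q0, 0, R)  ⊢  0[q0]0100 (head at position 1)
Step 2: δ(q0, 0) = (q0, 1, R)  ⊢  01[q0]100 (head at position 2)
Step 3: δ(q0, 1) = (q0, 0, R)  ⊢  010[q0]00 (head at position 3)
Step 4: δ(q0, 0) = (q0, 1, R)  ⊢  0101[q0]0 (head at position 4)
Step 5: δ(q0, 0) = (q0, 1, R)  ⊢  01011[q0]□ (head at position 5)
Step 6: δ(q0, □) = (q1, □, L)  ⊢  0101[q1]1□ (head at position 4)
Step 7: δ(q1, 1) = (q1, 1, L)  ⊢  010[q1]11□ (head at position 3)
Step 8: δ(q1, 1) = (q1, 1, L)  ⊢  01[q1]011□ (head at position 2)
Step 9: δ(q1, 0) = (q1, 0, L)  ⊢  0[q1]1011□ (head at position 1)
Step 10: δ(q1, 1) = (q1, 1, L)  ⊢  [q1]01011□ (head at position 0)
Step 11: δ(q1, 0) = (q1, 0, L)  ⊢  [q1]□01011□ (head at position -1)
Step 12: δ(q1, □) = (qA, □, R)  ⊢  □[qA]01011□ (head at position 0)
The machine is in qA, so it halts and accepts.

Final answer: Accept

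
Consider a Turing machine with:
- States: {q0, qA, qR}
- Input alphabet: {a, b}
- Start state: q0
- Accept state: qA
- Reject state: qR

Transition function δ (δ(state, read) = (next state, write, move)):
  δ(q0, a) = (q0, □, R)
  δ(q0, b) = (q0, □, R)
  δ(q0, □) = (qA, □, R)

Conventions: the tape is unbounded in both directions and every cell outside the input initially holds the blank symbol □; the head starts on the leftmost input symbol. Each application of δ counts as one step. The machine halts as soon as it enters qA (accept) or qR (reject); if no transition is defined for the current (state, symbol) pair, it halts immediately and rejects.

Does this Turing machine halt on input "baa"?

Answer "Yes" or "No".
Step 0: [q0]baa (head at position 0)
Step 1: δ(q0, b) = (q0, □, R)  ⊢  □[q0]aa (head at position 1)
Step 2: δ(q0, a) = (q0, □, R)  ⊢  □□[q0]a (head at position 2)
Step 3: δ(q0, a) = (q0, □, R)  ⊢  □□□[q0]□ (head at position 3)
Step 4: δ(q0, □) = (qA, □, R)  ⊢  □□□□[qA]□ (head at position 4)
The machine is in qA, so it halts and accepts.
It halts after 4 steps.

Final answer: Yes - halts after 4 steps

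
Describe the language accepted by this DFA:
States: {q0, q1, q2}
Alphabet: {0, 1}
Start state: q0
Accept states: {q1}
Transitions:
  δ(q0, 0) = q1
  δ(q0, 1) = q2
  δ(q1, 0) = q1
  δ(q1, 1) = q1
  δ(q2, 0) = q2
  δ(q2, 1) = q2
Analyzing the DFA structure:
Start state: q0
Accept states: {q1}
Interpreting what each state remembers (checking against the transitions):
  q0: nothing has been read yet
  q1: the first symbol was 0
  q2: the first symbol was 1 (trap state)
  δ(q0, 0): in q0 (nothing has been read yet), after reading 0 we have: the first symbol was 0 → q1
  δ(q0, 1): in q0 (nothing has been read yet), after reading 1 we have: the first symbol was 1 (trap state) → q2
  δ(q1, 0): in q1 (the first symbol was 0), after reading 0 we have: the first symbol was 0 → q1
  δ(q1, 1): in q1 (the first symbol was 0), after reading 1 we have: the first symbol was 0 → q1
  δ(q2, 0): in q2 (the first symbol was 1 (trap state)), after reading 0 we have: the first symbol was 1 (trap state) → q2
  δ(q2, 1): in q2 (the first symbol was 1 (trap state)), after reading 1 we have: the first symbol was 1 (trap state) → q2
A string is accepted iff it ends in {q1}, i.e. the first symbol was 0.
Language: All binary strings starting with 0

Final answer: All binary strings starting with 0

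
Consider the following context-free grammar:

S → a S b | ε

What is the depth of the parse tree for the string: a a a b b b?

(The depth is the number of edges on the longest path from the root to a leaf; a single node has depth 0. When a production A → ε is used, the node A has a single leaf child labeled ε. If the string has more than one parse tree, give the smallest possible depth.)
The only parse tree applies S → a S b 3 times (once per matching a…b pair) and then S → ε.
The S nodes sit at depths 0, 1, …, 3; the innermost S (depth 3) has the single child ε at depth 4.
The terminal leaves a, b are at depths 1..3, so the longest root-to-leaf path is S → S → … → S → ε with 4 edges.
Depth = 4.

Final answer: 4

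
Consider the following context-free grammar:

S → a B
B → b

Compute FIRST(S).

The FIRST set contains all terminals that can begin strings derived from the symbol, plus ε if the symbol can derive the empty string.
S has the single production S → a B, whose right-hand side begins with the terminal a. So FIRST(S) = {a}.

Final answer: {a}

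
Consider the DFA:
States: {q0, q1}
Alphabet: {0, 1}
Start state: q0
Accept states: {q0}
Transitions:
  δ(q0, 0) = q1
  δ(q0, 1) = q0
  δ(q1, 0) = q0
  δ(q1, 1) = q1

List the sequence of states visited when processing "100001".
Starting at q0
Read '1': q0 -> q0
Read '0': q0 -> q1
Read '0': q1 -> q0
Read '0': q0 -> q1
Read '0': q1 -> q0
Read '1': q0 -> q0

Final answer: q0 -> q0 -> q1 -> q0 -> q1 -> q0 -> q0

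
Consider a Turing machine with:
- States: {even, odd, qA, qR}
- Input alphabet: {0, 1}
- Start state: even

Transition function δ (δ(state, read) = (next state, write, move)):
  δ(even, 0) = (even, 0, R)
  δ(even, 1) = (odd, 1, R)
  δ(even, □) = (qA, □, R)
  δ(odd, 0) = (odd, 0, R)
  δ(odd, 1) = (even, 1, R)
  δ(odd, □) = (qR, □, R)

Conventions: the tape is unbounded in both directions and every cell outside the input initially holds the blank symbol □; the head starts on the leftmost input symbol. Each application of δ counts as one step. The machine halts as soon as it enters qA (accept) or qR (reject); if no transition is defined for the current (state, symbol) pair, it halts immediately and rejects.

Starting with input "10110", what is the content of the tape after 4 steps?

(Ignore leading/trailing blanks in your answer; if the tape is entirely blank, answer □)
Step 0: [even]10110 (head at position 0)
Step 1: δ(even, 1) = (odd, 1, R)  ⊢  1[odd]0110 (head at position 1)
Step 2: δ(odd, 0) = (odd, 0, R)  ⊢  10[odd]110 (head at position 2)
Step 3: δ(odd, 1) = (even, 1, R)  ⊢  101[even]10 (head at position 3)
Step 4: δ(even, 1) = (odd, 1, R)  ⊢  1011[odd]0 (head at position 4)
Tape after 4 steps (ignoring surrounding blanks): 10110

Final answer: Tape: 10110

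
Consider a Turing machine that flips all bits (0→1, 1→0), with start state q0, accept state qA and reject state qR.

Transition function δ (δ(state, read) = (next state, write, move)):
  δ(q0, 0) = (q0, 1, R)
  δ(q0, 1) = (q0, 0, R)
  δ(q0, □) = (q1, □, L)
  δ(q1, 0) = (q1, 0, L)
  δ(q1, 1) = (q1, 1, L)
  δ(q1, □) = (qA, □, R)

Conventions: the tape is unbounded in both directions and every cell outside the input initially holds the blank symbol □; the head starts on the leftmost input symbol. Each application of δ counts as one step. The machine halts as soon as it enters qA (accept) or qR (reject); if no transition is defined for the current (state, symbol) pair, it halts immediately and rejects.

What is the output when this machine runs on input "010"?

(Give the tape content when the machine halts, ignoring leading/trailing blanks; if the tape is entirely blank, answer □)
Step 0: [q0]010 (head at position 0)
Step 1: δ(q0, 0) = (q0, 1, R)  ⊢  1[q0]10 (head at position 1)
Step 2: δ(q0, 1) = (q0, 0, R)  ⊢  10[q0]0 (head at position 2)
Step 3: δ(q0, 0) = (q0, 1, R)  ⊢  101[q0]□ (head at position 3)
Step 4: δ(q0, □) = (q1, □, L)  ⊢  10[q1]1□ (head at position 2)
Step 5: δ(q1, 1) = (q1, 1, L)  ⊢  1[q1]01□ (head at position 1)
Step 6: δ(q1, 0) = (q1, 0, L)  ⊢  [q1]101□ (head at position 0)
Step 7: δ(q1, 1) = (q1, 1, L)  ⊢  [q1]□101□ (head at position -1)
Step 8: δ(q1, □) = (qA, □, R)  ⊢  □[qA]101□ (head at position 0)
The machine is in qA, so it halts and accepts.
Tape content when halted (ignoring surrounding blanks): 101

Final answer: Output: 101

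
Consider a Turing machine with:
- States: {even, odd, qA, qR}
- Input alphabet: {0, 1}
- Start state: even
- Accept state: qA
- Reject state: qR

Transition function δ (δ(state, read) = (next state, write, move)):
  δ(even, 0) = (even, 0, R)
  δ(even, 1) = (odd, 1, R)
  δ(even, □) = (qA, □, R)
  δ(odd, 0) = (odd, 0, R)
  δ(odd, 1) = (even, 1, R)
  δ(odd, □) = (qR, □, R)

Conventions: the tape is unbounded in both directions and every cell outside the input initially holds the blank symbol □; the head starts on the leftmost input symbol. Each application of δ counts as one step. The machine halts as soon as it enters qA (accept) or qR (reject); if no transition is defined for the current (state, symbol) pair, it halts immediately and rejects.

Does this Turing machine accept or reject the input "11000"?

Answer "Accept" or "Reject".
Step 0: [even]11000 (head at position 0)
Step 1: δ(even, 1) = (odd, 1, R)  ⊢  1[odd]1000 (head at position 1)
Step 2: δ(odd, 1) = (even, 1, R)  ⊢  11[even]000 (head at position 2)
Step 3: δ(even, 0) = (even, 0, R)  ⊢  110[even]00 (head at position 3)
Step 4: δ(even, 0) = (even, 0, R)  ⊢  1100[even]0 (head at position 4)
Step 5: δ(even, 0) = (even, 0, R)  ⊢  11000[even]□ (head at position 5)
Step 6: δ(even, □) = (qA, □, R)  ⊢  11000□[qA]□ (head at position 6)
The machine is in qA, so it halts and accepts.

Final answer: Accept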